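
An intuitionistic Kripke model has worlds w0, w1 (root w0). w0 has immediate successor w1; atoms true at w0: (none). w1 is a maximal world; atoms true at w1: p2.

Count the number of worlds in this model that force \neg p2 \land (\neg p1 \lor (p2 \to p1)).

w0: does not force it — w0 \nVdash \neg p2 \land (\neg p1 \lor (p2 \to p1)) since w0 fails \neg p2.
w1: does not force it — w1 \nVdash \neg p2 \land (\neg p1 \lor (p2 \to p1)) since w1 fails \neg p2.
Worlds forcing the formula: { }.

0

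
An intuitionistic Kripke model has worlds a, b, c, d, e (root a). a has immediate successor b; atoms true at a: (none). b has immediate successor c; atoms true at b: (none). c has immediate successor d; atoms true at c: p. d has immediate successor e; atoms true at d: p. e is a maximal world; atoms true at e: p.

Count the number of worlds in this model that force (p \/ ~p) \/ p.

a: does not force it — a ||-/- (p \/ ~p) \/ p: neither disjunct is forced at a.
b: does not force it.
c: forces it.
d: forces it.
e: forces it.
Worlds forcing the formula: {c, d, e}.

3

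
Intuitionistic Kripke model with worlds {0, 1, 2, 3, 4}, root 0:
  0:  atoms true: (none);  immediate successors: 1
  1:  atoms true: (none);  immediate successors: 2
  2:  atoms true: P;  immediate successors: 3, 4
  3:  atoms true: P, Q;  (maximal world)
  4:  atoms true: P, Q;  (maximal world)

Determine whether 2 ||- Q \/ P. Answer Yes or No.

2 ||- Q \/ P via the disjunct P.

Yes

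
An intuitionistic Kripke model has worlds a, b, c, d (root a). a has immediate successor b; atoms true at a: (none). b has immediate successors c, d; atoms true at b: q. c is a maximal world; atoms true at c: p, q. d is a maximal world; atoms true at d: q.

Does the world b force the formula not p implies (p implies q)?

b forces not p implies (p implies q): every world accessible from b that forces not p (namely d) also forces p implies q.

Yes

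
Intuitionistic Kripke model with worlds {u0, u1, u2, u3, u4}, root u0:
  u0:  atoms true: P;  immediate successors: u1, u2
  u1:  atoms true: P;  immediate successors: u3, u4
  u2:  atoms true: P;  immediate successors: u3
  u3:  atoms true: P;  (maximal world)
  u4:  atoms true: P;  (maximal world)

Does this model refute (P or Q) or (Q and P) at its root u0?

u0 forces (P or Q) or (Q and P) via the disjunct P or Q.
So the root u0 forces (P or Q) or (Q and P); the model is not a countermodel.

No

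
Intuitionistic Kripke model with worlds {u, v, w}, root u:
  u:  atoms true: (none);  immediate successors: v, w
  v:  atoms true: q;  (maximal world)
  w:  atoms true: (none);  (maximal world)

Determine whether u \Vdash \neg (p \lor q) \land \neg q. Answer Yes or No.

u \nVdash \neg (p \lor q) \land \neg q since u fails \neg (p \lor q).

No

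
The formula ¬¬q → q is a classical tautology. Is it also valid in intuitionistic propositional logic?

This is double-negation elimination, which is not intuitionistically valid.
A Kripke countermodel: worlds u, v; order generated by u ≤ v; atoms true at each world — u:{}; v:{q}.
u ⊮ ¬¬q → q: already at u itself, u ⊩ ¬¬q but u ⊮ q.
u lacks atom q, so u ⊮ q.
So the root u does not force the formula.

No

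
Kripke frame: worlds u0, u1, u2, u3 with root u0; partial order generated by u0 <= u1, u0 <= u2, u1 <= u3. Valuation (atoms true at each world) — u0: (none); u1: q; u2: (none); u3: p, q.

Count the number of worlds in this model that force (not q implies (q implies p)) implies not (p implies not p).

2

u0: does not force it — u0 does not force (not q implies (q implies p)) implies not (p implies not p): already at u0 itself, u0 forces not q implies (q implies p) but u0 does not force not (p implies not p).
u1: forces it.
u2: does not force it.
u3: forces it.
Worlds forcing the formula: {u1, u3}.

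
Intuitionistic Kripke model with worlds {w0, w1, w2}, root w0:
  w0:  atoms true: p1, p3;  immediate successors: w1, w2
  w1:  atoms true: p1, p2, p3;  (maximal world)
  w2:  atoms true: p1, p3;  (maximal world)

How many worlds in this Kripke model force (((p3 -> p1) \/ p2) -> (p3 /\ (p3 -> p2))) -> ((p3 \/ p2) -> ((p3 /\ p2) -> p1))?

3

w0: forces it.
w1: forces it.
w2: forces it.
Worlds forcing the formula: {w0, w1, w2}.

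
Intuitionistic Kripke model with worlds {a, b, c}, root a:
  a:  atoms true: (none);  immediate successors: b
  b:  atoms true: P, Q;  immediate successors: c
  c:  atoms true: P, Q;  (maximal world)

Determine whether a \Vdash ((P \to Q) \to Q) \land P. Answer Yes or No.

No

a \nVdash ((P \to Q) \to Q) \land P since a fails (P \to Q) \to Q.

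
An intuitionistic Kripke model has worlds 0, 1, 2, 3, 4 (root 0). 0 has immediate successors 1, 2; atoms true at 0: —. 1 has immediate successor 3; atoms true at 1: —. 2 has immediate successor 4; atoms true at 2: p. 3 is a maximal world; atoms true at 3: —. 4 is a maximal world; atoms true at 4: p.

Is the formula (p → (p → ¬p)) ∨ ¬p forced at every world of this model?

Not every world: 0 ⊮ (p → (p → ¬p)) ∨ ¬p.
0 ⊮ (p → (p → ¬p)) ∨ ¬p: neither disjunct is forced at 0.
0 ⊮ p → (p → ¬p): at the accessible world 2, 2 ⊩ p but 2 ⊮ p → ¬p.
2 ⊮ p → ¬p: already at 2 itself, 2 ⊩ p but 2 ⊮ ¬p.
2 ⊮ ¬p since 2 is accessible from 2 and 2 ⊩ p.

No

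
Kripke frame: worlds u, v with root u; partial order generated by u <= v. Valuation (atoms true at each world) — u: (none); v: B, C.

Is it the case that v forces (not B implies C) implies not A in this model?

v forces (not B implies C) implies not A: every world accessible from v that forces not B implies C (namely v) also forces not A.

Yes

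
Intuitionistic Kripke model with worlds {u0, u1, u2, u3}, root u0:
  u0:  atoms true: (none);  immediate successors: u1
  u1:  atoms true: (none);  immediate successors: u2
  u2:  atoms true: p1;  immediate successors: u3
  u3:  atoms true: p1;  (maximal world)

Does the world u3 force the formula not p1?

No

u3 does not force not p1 since u3 is accessible from u3 and u3 forces p1.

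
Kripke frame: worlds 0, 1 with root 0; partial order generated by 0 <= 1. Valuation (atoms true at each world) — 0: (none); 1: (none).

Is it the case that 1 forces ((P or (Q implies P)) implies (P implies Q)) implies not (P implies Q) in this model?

1 does not force ((P or (Q implies P)) implies (P implies Q)) implies not (P implies Q): already at 1 itself, 1 forces (P or (Q implies P)) implies (P implies Q) but 1 does not force not (P implies Q).
1 does not force not (P implies Q) since 1 is accessible from 1 and 1 forces P implies Q.
1 forces P implies Q vacuously: no world accessible from 1 forces the antecedent P.

No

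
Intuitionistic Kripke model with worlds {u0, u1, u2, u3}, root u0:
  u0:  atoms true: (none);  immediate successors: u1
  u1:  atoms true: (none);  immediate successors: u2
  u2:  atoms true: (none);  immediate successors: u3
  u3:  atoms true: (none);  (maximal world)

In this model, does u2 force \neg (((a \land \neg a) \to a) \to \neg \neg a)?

u2 \Vdash \neg (((a \land \neg a) \to a) \to \neg \neg a): no world accessible from u2 forces ((a \land \neg a) \to a) \to \neg \neg a.

Yes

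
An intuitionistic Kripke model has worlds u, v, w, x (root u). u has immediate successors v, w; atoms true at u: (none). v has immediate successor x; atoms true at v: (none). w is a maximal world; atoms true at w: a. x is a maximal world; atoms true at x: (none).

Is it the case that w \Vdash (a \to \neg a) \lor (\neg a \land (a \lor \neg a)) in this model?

w \nVdash (a \to \neg a) \lor (\neg a \land (a \lor \neg a)): neither disjunct is forced at w.
w \nVdash a \to \neg a: already at w itself, w \Vdash a but w \nVdash \neg a.
w \nVdash \neg a since w is accessible from w and w \Vdash a.

No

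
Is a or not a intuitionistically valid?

No

This is the law of excluded middle, which is not intuitionistically valid.
A Kripke countermodel: worlds w0, w1; order generated by w0 <= w1; atoms true at each world — w0:{}; w1:{a}.
w0 does not force a or not a: neither disjunct is forced at w0.
w0 lacks atom a, so w0 does not force a.
So the root w0 does not force the formula.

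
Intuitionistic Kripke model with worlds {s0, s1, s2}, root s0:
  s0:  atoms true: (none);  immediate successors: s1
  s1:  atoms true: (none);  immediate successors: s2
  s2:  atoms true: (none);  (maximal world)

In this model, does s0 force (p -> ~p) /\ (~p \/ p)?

s0 ||- (p -> ~p) /\ (~p \/ p) since s0 forces both conjuncts.

Yes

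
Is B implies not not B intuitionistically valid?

This is double-negation introduction, which is intuitionistically derivable.
If a world forces B then every accessible world forces B (persistence), so none forces not B; hence not not B.

Yes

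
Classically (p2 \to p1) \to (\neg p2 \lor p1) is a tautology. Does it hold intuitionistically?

This is the material-implication-as-disjunction principle, which is not intuitionistically valid.
A Kripke countermodel: worlds w0, w1; order generated by w0 \le w1; atoms true at each world — w0:{}; w1:{p1,p2}.
w0 \nVdash (p2 \to p1) \to (\neg p2 \lor p1): already at w0 itself, w0 \Vdash p2 \to p1 but w0 \nVdash \neg p2 \lor p1.
w0 \nVdash \neg p2 \lor p1: neither disjunct is forced at w0.
w0 \nVdash \neg p2 since w1 is accessible from w0 and w1 \Vdash p2.
So the root w0 does not force the formula.

No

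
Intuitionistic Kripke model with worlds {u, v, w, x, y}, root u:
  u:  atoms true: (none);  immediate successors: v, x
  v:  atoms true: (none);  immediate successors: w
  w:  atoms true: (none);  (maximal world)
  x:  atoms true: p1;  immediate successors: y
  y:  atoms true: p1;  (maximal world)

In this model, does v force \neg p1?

Yes

v \Vdash \neg p1: no world accessible from v forces p1.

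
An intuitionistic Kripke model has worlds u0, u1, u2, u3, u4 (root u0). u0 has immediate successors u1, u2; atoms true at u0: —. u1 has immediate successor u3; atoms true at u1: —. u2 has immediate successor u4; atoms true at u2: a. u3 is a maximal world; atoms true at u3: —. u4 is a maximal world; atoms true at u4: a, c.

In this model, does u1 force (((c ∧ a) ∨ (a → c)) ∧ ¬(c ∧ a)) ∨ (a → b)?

u1 ⊩ (((c ∧ a) ∨ (a → c)) ∧ ¬(c ∧ a)) ∨ (a → b) via the disjunct ((c ∧ a) ∨ (a → c)) ∧ ¬(c ∧ a).

Yes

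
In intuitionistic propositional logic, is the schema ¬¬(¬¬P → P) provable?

Yes

This is the double negation of double-negation elimination, which is intuitionistically derivable.
By Glivenko's theorem the double negation of any classical propositional tautology is intuitionistically provable; ¬¬P → P is classically a tautology.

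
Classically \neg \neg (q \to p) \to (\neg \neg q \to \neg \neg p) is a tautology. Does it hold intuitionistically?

This is the distribution of double negation over implication, which is intuitionistically derivable.
Assume \neg \neg (q \to p) and \neg \neg q; suppose \neg p. Then q \to p would give \neg q (by contraposition), contradicting \neg \neg q; so \neg (q \to p), contradicting \neg \neg (q \to p). Hence \neg \neg p.

Yes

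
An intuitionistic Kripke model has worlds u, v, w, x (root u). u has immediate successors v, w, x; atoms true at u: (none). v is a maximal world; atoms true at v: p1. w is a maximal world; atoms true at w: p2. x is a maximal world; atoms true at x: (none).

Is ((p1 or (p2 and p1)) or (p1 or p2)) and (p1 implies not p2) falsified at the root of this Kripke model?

Yes

u does not force ((p1 or (p2 and p1)) or (p1 or p2)) and (p1 implies not p2) since u fails (p1 or (p2 and p1)) or (p1 or p2).
So the root u does not force ((p1 or (p2 and p1)) or (p1 or p2)) and (p1 implies not p2); the model is a countermodel.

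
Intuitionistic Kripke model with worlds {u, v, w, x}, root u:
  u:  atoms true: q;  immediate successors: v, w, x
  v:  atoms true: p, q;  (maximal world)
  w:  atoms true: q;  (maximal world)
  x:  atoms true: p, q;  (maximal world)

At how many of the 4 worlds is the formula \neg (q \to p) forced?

1

u: does not force it — u \nVdash \neg (q \to p) since v is accessible from u and v \Vdash q \to p.
v: does not force it — v \nVdash \neg (q \to p) since v is accessible from v and v \Vdash q \to p.
w: forces it.
x: does not force it.
Worlds forcing the formula: {w}.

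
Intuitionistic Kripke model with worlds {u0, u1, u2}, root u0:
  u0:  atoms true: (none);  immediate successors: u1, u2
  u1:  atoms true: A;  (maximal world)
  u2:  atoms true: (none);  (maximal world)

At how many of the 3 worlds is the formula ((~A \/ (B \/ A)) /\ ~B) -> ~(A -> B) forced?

1

u0: does not force it — u0 ||-/- ((~A \/ (B \/ A)) /\ ~B) -> ~(A -> B): at the accessible world u2, u2 ||- (~A \/ (B \/ A)) /\ ~B but u2 ||-/- ~(A -> B).
u1: forces it.
u2: does not force it.
Worlds forcing the formula: {u1}.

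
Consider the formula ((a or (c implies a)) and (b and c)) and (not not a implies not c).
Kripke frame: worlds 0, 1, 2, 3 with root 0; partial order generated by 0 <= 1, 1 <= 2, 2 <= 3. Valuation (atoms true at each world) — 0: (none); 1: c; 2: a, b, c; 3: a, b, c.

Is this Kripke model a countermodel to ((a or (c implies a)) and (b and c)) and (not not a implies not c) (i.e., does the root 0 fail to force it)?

Yes

0 does not force ((a or (c implies a)) and (b and c)) and (not not a implies not c) since 0 fails (a or (c implies a)) and (b and c).
So the root 0 does not force ((a or (c implies a)) and (b and c)) and (not not a implies not c); the model is a countermodel.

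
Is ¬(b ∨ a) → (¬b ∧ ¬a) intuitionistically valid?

This is a constructively valid De Morgan direction (negated disjunction to conjunction of negations), which is intuitionistically derivable.
From ¬(b ∨ a): if b held then b ∨ a would, contradiction — so ¬b; similarly ¬a.

Yes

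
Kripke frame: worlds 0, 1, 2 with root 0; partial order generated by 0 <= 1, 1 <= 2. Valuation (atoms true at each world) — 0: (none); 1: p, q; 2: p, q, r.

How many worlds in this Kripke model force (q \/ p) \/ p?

2

0: does not force it — 0 ||-/- (q \/ p) \/ p: neither disjunct is forced at 0.
1: forces it.
2: forces it.
Worlds forcing the formula: {1, 2}.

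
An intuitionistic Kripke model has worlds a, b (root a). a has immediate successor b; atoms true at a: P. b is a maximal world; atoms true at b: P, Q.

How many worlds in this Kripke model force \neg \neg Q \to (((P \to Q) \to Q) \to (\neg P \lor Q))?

a: does not force it — a \nVdash \neg \neg Q \to (((P \to Q) \to Q) \to (\neg P \lor Q)): already at a itself, a \Vdash \neg \neg Q but a \nVdash ((P \to Q) \to Q) \to (\neg P \lor Q).
b: forces it.
Worlds forcing the formula: {b}.

1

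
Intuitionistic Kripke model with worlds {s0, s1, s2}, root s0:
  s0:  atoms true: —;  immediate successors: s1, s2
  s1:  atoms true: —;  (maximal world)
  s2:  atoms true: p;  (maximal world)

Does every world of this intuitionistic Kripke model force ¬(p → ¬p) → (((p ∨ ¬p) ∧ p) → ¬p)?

Not every world: s0 ⊮ ¬(p → ¬p) → (((p ∨ ¬p) ∧ p) → ¬p).
s0 ⊮ ¬(p → ¬p) → (((p ∨ ¬p) ∧ p) → ¬p): at the accessible world s2, s2 ⊩ ¬(p → ¬p) but s2 ⊮ ((p ∨ ¬p) ∧ p) → ¬p.
s2 ⊮ ((p ∨ ¬p) ∧ p) → ¬p: already at s2 itself, s2 ⊩ (p ∨ ¬p) ∧ p but s2 ⊮ ¬p.

No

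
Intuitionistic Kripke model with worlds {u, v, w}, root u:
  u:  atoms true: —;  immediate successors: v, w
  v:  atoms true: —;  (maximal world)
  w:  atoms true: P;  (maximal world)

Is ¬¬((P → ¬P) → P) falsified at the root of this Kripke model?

Yes

u ⊮ ¬¬((P → ¬P) → P) since v is accessible from u and v ⊩ ¬((P → ¬P) → P).
v ⊩ ¬((P → ¬P) → P): no world accessible from v forces (P → ¬P) → P.
So the root u does not force ¬¬((P → ¬P) → P); the model is a countermodel.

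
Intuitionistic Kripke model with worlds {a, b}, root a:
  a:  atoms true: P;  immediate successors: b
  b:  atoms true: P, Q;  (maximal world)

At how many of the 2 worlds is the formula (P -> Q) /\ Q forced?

a: does not force it — a ||-/- (P -> Q) /\ Q since a fails P -> Q.
b: forces it.
Worlds forcing the formula: {b}.

1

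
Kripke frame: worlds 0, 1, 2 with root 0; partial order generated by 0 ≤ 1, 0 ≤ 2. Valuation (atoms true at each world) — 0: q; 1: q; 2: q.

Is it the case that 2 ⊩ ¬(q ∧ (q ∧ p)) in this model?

2 ⊩ ¬(q ∧ (q ∧ p)): no world accessible from 2 forces q ∧ (q ∧ p).

Yes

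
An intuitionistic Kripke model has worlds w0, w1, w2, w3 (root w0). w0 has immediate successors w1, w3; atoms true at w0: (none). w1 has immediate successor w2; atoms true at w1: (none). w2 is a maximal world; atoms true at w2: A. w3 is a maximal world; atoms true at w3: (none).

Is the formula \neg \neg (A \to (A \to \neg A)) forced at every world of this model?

No

Not every world: w0 \nVdash \neg \neg (A \to (A \to \neg A)).
w0 \nVdash \neg \neg (A \to (A \to \neg A)) since w1 is accessible from w0 and w1 \Vdash \neg (A \to (A \to \neg A)).
w1 \Vdash \neg (A \to (A \to \neg A)): no world accessible from w1 forces A \to (A \to \neg A).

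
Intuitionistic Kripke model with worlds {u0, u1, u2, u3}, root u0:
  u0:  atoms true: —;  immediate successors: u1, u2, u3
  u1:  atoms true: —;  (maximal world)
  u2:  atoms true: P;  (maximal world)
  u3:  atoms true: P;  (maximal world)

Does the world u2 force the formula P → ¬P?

u2 ⊮ P → ¬P: already at u2 itself, u2 ⊩ P but u2 ⊮ ¬P.
u2 ⊮ ¬P since u2 is accessible from u2 and u2 ⊩ P.

No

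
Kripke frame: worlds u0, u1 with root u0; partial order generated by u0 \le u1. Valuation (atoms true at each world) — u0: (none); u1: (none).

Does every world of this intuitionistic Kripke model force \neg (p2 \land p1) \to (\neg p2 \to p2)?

No

Not every world: u0 \nVdash \neg (p2 \land p1) \to (\neg p2 \to p2).
u0 \nVdash \neg (p2 \land p1) \to (\neg p2 \to p2): already at u0 itself, u0 \Vdash \neg (p2 \land p1) but u0 \nVdash \neg p2 \to p2.
u0 \nVdash \neg p2 \to p2: already at u0 itself, u0 \Vdash \neg p2 but u0 \nVdash p2.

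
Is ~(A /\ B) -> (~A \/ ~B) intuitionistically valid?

This is the constructively invalid direction of De Morgan's law for conjunction, which is not intuitionistically valid.
A Kripke countermodel: worlds a, b, c; order generated by a <= b, a <= c; atoms true at each world — a:{}; b:{A}; c:{B}.
a ||-/- ~(A /\ B) -> (~A \/ ~B): already at a itself, a ||- ~(A /\ B) but a ||-/- ~A \/ ~B.
a ||-/- ~A \/ ~B: neither disjunct is forced at a.
a ||-/- ~A since b is accessible from a and b ||- A.
So the root a does not force the formula.

No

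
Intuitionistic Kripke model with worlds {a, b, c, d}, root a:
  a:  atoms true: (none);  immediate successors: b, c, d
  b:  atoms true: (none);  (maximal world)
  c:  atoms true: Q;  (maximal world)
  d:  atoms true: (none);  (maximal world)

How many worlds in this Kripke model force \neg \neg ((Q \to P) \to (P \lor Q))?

1

a: does not force it — a \nVdash \neg \neg ((Q \to P) \to (P \lor Q)) since b is accessible from a and b \Vdash \neg ((Q \to P) \to (P \lor Q)).
b: does not force it.
c: forces it.
d: does not force it.
Worlds forcing the formula: {c}.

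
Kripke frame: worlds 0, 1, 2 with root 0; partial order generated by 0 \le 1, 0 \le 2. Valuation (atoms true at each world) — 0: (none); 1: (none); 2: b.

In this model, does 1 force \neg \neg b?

No

1 \nVdash \neg \neg b since 1 is accessible from 1 and 1 \Vdash \neg b.
1 \Vdash \neg b: no world accessible from 1 forces b.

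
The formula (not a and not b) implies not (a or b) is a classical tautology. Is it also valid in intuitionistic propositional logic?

Yes

This is a constructively valid De Morgan direction (conjunction of negations to negated disjunction), which is intuitionistically derivable.
If both not a and not b hold at a world, no accessible world forces a or forces b, so none forces a or b.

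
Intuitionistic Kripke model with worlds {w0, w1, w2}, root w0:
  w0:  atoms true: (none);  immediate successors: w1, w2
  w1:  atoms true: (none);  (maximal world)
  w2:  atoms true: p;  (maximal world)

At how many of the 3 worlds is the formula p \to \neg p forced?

w0: does not force it — w0 \nVdash p \to \neg p: at the accessible world w2, w2 \Vdash p but w2 \nVdash \neg p.
w1: forces it.
w2: does not force it — w2 \nVdash p \to \neg p: already at w2 itself, w2 \Vdash p but w2 \nVdash \neg p.
Worlds forcing the formula: {w1}.

1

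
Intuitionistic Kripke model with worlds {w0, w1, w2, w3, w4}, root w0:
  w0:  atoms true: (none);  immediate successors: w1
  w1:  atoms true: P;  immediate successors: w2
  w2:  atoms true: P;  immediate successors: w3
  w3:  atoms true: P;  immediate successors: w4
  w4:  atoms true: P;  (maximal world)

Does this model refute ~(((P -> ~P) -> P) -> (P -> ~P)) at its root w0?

w0 ||- ~(((P -> ~P) -> P) -> (P -> ~P)): no world accessible from w0 forces ((P -> ~P) -> P) -> (P -> ~P).
So the root w0 forces ~(((P -> ~P) -> P) -> (P -> ~P)); the model is not a countermodel.

No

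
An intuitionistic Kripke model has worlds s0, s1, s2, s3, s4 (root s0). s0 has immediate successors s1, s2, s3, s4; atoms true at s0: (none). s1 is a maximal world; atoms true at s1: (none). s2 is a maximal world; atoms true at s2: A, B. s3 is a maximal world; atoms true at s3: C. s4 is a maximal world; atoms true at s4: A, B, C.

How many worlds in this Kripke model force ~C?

s0: does not force it — s0 ||-/- ~C since s3 is accessible from s0 and s3 ||- C.
s1: forces it.
s2: forces it.
s3: does not force it — s3 ||-/- ~C since s3 is accessible from s3 and s3 ||- C.
s4: does not force it.
Worlds forcing the formula: {s1, s2}.

2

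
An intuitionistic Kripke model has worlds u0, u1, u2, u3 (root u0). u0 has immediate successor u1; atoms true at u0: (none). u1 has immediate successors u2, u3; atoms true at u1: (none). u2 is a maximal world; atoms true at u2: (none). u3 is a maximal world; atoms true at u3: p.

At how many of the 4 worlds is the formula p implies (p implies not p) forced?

1

u0: does not force it — u0 does not force p implies (p implies not p): at the accessible world u3, u3 forces p but u3 does not force p implies not p.
u1: does not force it — u1 does not force p implies (p implies not p): at the accessible world u3, u3 forces p but u3 does not force p implies not p.
u2: forces it.
u3: does not force it.
Worlds forcing the formula: {u2}.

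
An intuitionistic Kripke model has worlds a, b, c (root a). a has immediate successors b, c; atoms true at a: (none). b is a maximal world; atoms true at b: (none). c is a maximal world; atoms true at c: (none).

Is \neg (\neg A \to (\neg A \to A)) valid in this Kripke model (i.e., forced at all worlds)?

Yes

a \Vdash \neg (\neg A \to (\neg A \to A)): no world accessible from a forces \neg A \to (\neg A \to A).
Since the root a forces \neg (\neg A \to (\neg A \to A)) and forcing is persistent (monotone upward), every world forces it.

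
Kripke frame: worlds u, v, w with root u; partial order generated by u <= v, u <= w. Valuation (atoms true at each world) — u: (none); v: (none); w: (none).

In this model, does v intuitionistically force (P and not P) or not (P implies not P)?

No

v does not force (P and not P) or not (P implies not P): neither disjunct is forced at v.
v does not force P and not P since v fails P.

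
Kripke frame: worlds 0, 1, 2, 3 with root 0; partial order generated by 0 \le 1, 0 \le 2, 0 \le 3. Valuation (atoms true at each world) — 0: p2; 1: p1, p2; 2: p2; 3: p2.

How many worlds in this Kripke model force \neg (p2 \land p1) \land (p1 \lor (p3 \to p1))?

0: does not force it — 0 \nVdash \neg (p2 \land p1) \land (p1 \lor (p3 \to p1)) since 0 fails \neg (p2 \land p1).
1: does not force it — 1 \nVdash \neg (p2 \land p1) \land (p1 \lor (p3 \to p1)) since 1 fails \neg (p2 \land p1).
2: forces it.
3: forces it.
Worlds forcing the formula: {2, 3}.

2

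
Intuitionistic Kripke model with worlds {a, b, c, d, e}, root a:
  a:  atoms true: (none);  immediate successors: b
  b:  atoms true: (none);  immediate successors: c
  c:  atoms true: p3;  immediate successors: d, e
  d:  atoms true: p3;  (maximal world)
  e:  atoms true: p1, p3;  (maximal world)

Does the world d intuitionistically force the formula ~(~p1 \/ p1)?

d ||-/- ~(~p1 \/ p1) since d is accessible from d and d ||- ~p1 \/ p1.
d ||- ~p1 \/ p1 via the disjunct ~p1.

No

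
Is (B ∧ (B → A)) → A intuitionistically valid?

Yes

This is modus ponens in implicational form, which is intuitionistically derivable.
If a world forces B and B → A, then applying the implication at that world (which is accessible from itself) gives A.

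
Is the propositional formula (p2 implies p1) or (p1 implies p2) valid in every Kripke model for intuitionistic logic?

No

This is the Gödel–Dummett linearity axiom, which is not intuitionistically valid.
A Kripke countermodel: worlds u0, u1, u2; order generated by u0 <= u1, u0 <= u2; atoms true at each world — u0:{}; u1:{p2}; u2:{p1}.
u0 does not force (p2 implies p1) or (p1 implies p2): neither disjunct is forced at u0.
u0 does not force p2 implies p1: at the accessible world u1, u1 forces p2 but u1 does not force p1.
u1 lacks atom p1, so u1 does not force p1.
So the root u0 does not force the formula.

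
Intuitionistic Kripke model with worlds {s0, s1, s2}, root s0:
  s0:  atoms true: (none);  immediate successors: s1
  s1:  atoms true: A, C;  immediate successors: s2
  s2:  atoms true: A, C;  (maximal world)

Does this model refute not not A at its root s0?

No

s0 forces not not A: no world accessible from s0 forces not A.
So the root s0 forces not not A; the model is not a countermodel.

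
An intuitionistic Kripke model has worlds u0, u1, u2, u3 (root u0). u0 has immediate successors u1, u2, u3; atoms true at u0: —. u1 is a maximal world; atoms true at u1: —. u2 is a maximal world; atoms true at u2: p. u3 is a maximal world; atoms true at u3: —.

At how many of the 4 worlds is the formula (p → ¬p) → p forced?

1

u0: does not force it — u0 ⊮ (p → ¬p) → p: at the accessible world u1, u1 ⊩ p → ¬p but u1 ⊮ p.
u1: does not force it — u1 ⊮ (p → ¬p) → p: already at u1 itself, u1 ⊩ p → ¬p but u1 ⊮ p.
u2: forces it.
u3: does not force it.
Worlds forcing the formula: {u2}.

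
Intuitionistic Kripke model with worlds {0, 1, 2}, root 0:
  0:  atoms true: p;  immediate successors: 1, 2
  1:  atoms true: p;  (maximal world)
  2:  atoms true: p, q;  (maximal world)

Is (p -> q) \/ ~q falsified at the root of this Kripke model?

0 ||-/- (p -> q) \/ ~q: neither disjunct is forced at 0.
0 ||-/- p -> q: already at 0 itself, 0 ||- p but 0 ||-/- q.
0 lacks atom q, so 0 ||-/- q.
So the root 0 does not force (p -> q) \/ ~q; the model is a countermodel.

Yes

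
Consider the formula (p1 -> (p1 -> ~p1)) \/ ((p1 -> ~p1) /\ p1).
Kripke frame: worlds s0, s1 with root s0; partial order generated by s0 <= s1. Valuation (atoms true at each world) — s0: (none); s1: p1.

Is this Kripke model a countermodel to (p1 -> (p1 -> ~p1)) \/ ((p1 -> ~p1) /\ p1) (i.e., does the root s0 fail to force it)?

s0 ||-/- (p1 -> (p1 -> ~p1)) \/ ((p1 -> ~p1) /\ p1): neither disjunct is forced at s0.
s0 ||-/- p1 -> (p1 -> ~p1): at the accessible world s1, s1 ||- p1 but s1 ||-/- p1 -> ~p1.
s1 ||-/- p1 -> ~p1: already at s1 itself, s1 ||- p1 but s1 ||-/- ~p1.
s1 ||-/- ~p1 since s1 is accessible from s1 and s1 ||- p1.
So the root s0 does not force (p1 -> (p1 -> ~p1)) \/ ((p1 -> ~p1) /\ p1); the model is a countermodel.

Yes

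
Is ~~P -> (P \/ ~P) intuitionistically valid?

This is a variant of double-negation elimination (deriving excluded middle from double negation), which is not intuitionistically valid.
A Kripke countermodel: worlds 0, 1; order generated by 0 <= 1; atoms true at each world — 0:{}; 1:{P}.
0 ||-/- ~~P -> (P \/ ~P): already at 0 itself, 0 ||- ~~P but 0 ||-/- P \/ ~P.
0 ||-/- P \/ ~P: neither disjunct is forced at 0.
0 lacks atom P, so 0 ||-/- P.
So the root 0 does not force the formula.

No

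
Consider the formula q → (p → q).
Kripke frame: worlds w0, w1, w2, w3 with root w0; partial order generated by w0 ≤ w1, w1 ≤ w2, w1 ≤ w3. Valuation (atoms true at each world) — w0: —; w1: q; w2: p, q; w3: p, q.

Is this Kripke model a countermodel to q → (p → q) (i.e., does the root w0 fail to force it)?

No

w0 ⊩ q → (p → q): every world accessible from w0 that forces q (namely w1, w2, w3) also forces p → q.
So the root w0 forces q → (p → q); the model is not a countermodel.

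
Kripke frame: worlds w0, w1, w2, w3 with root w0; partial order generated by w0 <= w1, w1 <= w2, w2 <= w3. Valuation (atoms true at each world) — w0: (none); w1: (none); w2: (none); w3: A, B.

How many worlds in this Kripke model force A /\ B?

1

w0: does not force it — w0 ||-/- A /\ B since w0 fails A.
w1: does not force it — w1 ||-/- A /\ B since w1 fails A.
w2: does not force it — w2 ||-/- A /\ B since w2 fails A.
w3: forces it.
Worlds forcing the formula: {w3}.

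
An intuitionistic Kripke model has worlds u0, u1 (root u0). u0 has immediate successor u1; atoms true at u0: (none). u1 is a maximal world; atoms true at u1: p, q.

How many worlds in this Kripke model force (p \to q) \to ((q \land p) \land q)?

u0: does not force it — u0 \nVdash (p \to q) \to ((q \land p) \land q): already at u0 itself, u0 \Vdash p \to q but u0 \nVdash (q \land p) \land q.
u1: forces it.
Worlds forcing the formula: {u1}.

1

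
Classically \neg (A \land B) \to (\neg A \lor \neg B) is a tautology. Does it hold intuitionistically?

This is the constructively invalid direction of De Morgan's law for conjunction, which is not intuitionistically valid.
A Kripke countermodel: worlds u0, u1, u2; order generated by u0 \le u1, u0 \le u2; atoms true at each world — u0:{}; u1:{A}; u2:{B}.
u0 \nVdash \neg (A \land B) \to (\neg A \lor \neg B): already at u0 itself, u0 \Vdash \neg (A \land B) but u0 \nVdash \neg A \lor \neg B.
u0 \nVdash \neg A \lor \neg B: neither disjunct is forced at u0.
u0 \nVdash \neg A since u1 is accessible from u0 and u1 \Vdash A.
So the root u0 does not force the formula.

No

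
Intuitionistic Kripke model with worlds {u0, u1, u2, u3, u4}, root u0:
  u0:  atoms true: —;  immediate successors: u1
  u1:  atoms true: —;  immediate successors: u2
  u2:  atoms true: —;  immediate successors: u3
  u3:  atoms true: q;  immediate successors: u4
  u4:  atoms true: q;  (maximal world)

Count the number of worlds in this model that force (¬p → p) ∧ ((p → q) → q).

0

u0: does not force it — u0 ⊮ (¬p → p) ∧ ((p → q) → q) since u0 fails ¬p → p.
u1: does not force it.
u2: does not force it.
u3: does not force it.
u4: does not force it.
Worlds forcing the formula: { }.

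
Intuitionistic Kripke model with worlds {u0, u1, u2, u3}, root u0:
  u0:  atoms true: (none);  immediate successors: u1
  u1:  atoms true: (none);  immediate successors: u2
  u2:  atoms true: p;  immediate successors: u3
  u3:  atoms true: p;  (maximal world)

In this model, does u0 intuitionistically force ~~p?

u0 ||- ~~p: no world accessible from u0 forces ~p.

Yes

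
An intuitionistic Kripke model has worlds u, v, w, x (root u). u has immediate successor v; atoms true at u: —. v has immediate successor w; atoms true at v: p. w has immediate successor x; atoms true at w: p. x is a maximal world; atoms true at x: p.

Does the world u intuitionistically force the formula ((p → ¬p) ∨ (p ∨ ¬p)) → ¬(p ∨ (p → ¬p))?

u ⊮ ((p → ¬p) ∨ (p ∨ ¬p)) → ¬(p ∨ (p → ¬p)): at the accessible world v, v ⊩ (p → ¬p) ∨ (p ∨ ¬p) but v ⊮ ¬(p ∨ (p → ¬p)).
v ⊮ ¬(p ∨ (p → ¬p)) since v is accessible from v and v ⊩ p ∨ (p → ¬p).
v ⊩ p ∨ (p → ¬p) via the disjunct p.

No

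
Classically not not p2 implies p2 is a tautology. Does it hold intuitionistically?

This is double-negation elimination, which is not intuitionistically valid.
A Kripke countermodel: worlds u, v; order generated by u <= v; atoms true at each world — u:{}; v:{p2}.
u does not force not not p2 implies p2: already at u itself, u forces not not p2 but u does not force p2.
u lacks atom p2, so u does not force p2.
So the root u does not force the formula.

No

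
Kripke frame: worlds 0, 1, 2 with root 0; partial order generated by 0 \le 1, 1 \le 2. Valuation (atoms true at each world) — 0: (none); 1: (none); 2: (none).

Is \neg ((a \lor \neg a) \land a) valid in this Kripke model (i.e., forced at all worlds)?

Yes

0 \Vdash \neg ((a \lor \neg a) \land a): no world accessible from 0 forces (a \lor \neg a) \land a.
Since the root 0 forces \neg ((a \lor \neg a) \land a) and forcing is persistent (monotone upward), every world forces it.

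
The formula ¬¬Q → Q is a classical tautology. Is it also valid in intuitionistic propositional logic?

This is double-negation elimination, which is not intuitionistically valid.
A Kripke countermodel: worlds s0, s1; order generated by s0 ≤ s1; atoms true at each world — s0:{}; s1:{Q}.
s0 ⊮ ¬¬Q → Q: already at s0 itself, s0 ⊩ ¬¬Q but s0 ⊮ Q.
s0 lacks atom Q, so s0 ⊮ Q.
So the root s0 does not force the formula.

No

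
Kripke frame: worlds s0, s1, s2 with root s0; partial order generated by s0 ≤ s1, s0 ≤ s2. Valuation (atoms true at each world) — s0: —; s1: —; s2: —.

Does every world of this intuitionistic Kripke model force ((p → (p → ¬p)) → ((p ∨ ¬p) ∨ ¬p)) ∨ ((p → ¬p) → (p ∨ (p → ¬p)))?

Yes

s0 ⊩ ((p → (p → ¬p)) → ((p ∨ ¬p) ∨ ¬p)) ∨ ((p → ¬p) → (p ∨ (p → ¬p))) via the disjunct (p → (p → ¬p)) → ((p ∨ ¬p) ∨ ¬p).
Since the root s0 forces ((p → (p → ¬p)) → ((p ∨ ¬p) ∨ ¬p)) ∨ ((p → ¬p) → (p ∨ (p → ¬p))) and forcing is persistent (monotone upward), every world forces it.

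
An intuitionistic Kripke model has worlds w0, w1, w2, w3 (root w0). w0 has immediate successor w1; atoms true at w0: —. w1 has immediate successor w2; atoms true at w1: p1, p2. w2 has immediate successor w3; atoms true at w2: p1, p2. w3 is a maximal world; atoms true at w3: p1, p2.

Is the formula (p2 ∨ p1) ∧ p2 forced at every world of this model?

No

Not every world: w0 ⊮ (p2 ∨ p1) ∧ p2.
w0 ⊮ (p2 ∨ p1) ∧ p2 since w0 fails p2 ∨ p1.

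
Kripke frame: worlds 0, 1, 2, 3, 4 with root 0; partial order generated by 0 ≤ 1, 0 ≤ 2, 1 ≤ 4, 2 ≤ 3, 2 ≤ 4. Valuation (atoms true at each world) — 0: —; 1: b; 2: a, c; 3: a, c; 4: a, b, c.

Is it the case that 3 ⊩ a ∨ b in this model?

3 ⊩ a ∨ b via the disjunct a.

Yes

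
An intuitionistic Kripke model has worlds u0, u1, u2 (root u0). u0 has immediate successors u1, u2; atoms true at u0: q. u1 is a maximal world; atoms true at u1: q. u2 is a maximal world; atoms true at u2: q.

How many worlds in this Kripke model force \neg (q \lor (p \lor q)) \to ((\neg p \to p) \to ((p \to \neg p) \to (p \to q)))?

3

u0: forces it.
u1: forces it.
u2: forces it.
Worlds forcing the formula: {u0, u1, u2}.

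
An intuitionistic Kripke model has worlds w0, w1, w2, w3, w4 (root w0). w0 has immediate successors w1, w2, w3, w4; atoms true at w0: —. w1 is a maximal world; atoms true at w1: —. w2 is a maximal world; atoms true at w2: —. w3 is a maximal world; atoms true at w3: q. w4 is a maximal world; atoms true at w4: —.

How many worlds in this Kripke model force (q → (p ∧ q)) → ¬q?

w0: forces it.
w1: forces it.
w2: forces it.
w3: forces it.
w4: forces it.
Worlds forcing the formula: {w0, w1, w2, w3, w4}.

5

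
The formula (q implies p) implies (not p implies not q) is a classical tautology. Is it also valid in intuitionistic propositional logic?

This is the forward direction of contraposition, which is intuitionistically derivable.
Assume q implies p and not p. If q held then p would follow, contradicting not p; so not q.

Yes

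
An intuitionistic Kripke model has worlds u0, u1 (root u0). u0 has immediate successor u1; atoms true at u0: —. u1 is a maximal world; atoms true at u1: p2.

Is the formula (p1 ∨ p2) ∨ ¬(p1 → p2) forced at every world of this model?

No

Not every world: u0 ⊮ (p1 ∨ p2) ∨ ¬(p1 → p2).
u0 ⊮ (p1 ∨ p2) ∨ ¬(p1 → p2): neither disjunct is forced at u0.
u0 ⊮ p1 ∨ p2: neither disjunct is forced at u0.
u0 lacks atom p1, so u0 ⊮ p1.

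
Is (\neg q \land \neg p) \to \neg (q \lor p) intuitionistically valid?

This is a constructively valid De Morgan direction (conjunction of negations to negated disjunction), which is intuitionistically derivable.
If both \neg q and \neg p hold at a world, no accessible world forces q or forces p, so none forces q \lor p.

Yes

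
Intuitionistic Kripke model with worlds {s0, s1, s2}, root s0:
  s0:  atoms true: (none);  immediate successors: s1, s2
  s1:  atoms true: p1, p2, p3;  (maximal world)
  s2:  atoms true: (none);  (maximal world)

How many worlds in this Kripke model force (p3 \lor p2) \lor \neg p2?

s0: does not force it — s0 \nVdash (p3 \lor p2) \lor \neg p2: neither disjunct is forced at s0.
s1: forces it.
s2: forces it.
Worlds forcing the formula: {s1, s2}.

2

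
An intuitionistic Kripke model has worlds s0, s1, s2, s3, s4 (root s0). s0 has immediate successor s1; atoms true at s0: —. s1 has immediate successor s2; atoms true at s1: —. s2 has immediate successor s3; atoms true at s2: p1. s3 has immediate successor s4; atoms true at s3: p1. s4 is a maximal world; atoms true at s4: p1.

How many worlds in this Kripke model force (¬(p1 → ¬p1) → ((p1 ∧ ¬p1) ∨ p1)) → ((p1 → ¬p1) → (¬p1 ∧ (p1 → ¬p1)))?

s0: forces it.
s1: forces it.
s2: forces it.
s3: forces it.
s4: forces it.
Worlds forcing the formula: {s0, s1, s2, s3, s4}.

5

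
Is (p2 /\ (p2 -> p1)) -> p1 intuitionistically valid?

Yes

This is modus ponens in implicational form, which is intuitionistically derivable.
If a world forces p2 and p2 -> p1, then applying the implication at that world (which is accessible from itself) gives p1.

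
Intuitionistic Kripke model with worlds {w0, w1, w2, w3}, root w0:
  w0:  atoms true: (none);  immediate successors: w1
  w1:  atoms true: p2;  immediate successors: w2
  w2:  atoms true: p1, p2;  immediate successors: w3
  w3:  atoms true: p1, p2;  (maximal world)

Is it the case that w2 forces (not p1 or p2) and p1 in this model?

Yes

w2 forces (not p1 or p2) and p1 since w2 forces both conjuncts.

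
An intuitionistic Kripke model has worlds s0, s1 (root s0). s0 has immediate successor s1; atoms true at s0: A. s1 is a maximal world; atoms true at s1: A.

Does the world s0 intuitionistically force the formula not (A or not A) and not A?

No

s0 does not force not (A or not A) and not A since s0 fails not (A or not A).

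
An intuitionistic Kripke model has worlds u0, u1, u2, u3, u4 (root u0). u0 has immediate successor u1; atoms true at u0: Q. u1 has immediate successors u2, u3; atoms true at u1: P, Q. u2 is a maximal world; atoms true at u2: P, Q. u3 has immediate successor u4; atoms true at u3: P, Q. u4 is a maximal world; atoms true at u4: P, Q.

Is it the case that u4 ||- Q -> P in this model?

u4 ||- Q -> P: every world accessible from u4 that forces Q (namely u4) also forces P.

Yes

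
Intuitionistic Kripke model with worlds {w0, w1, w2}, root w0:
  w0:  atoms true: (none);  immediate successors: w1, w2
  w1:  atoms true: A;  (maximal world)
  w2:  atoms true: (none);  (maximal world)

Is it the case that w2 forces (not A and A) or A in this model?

w2 does not force (not A and A) or A: neither disjunct is forced at w2.
w2 does not force not A and A since w2 fails A.

No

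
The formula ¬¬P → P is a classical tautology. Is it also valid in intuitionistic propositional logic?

This is double-negation elimination, which is not intuitionistically valid.
A Kripke countermodel: worlds 0, 1; order generated by 0 ≤ 1; atoms true at each world — 0:{}; 1:{P}.
0 ⊮ ¬¬P → P: already at 0 itself, 0 ⊩ ¬¬P but 0 ⊮ P.
0 lacks atom P, so 0 ⊮ P.
So the root 0 does not force the formula.

No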